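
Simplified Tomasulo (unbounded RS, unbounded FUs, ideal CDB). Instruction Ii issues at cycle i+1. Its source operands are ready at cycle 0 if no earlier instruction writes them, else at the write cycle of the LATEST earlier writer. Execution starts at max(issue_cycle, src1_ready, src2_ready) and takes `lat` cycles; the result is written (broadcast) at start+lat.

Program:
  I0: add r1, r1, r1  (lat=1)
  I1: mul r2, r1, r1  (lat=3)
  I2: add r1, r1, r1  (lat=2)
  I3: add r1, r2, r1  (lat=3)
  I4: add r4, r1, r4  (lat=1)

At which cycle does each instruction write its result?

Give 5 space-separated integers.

I0 add r1: issue@1 deps=(None,None) exec_start@1 write@2
I1 mul r2: issue@2 deps=(0,0) exec_start@2 write@5
I2 add r1: issue@3 deps=(0,0) exec_start@3 write@5
I3 add r1: issue@4 deps=(1,2) exec_start@5 write@8
I4 add r4: issue@5 deps=(3,None) exec_start@8 write@9

Answer: 2 5 5 8 9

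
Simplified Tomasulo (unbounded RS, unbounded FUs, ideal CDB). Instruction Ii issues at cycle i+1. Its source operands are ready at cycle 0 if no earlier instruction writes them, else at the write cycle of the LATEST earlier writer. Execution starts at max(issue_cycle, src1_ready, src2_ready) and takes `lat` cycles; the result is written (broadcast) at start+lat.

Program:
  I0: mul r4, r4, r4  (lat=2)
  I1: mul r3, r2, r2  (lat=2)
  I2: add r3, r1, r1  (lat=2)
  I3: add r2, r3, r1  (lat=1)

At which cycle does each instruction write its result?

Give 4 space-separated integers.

Answer: 3 4 5 6

Derivation:
I0 mul r4: issue@1 deps=(None,None) exec_start@1 write@3
I1 mul r3: issue@2 deps=(None,None) exec_start@2 write@4
I2 add r3: issue@3 deps=(None,None) exec_start@3 write@5
I3 add r2: issue@4 deps=(2,None) exec_start@5 write@6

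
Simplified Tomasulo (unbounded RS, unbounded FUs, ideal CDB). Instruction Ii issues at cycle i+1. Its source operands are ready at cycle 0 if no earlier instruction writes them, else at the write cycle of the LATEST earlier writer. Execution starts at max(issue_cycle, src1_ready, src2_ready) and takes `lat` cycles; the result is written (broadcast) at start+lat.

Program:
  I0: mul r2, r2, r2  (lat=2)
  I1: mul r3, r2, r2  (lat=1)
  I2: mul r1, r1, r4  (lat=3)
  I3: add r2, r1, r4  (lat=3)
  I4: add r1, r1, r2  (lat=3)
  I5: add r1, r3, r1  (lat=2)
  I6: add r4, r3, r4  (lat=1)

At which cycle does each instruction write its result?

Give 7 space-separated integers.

I0 mul r2: issue@1 deps=(None,None) exec_start@1 write@3
I1 mul r3: issue@2 deps=(0,0) exec_start@3 write@4
I2 mul r1: issue@3 deps=(None,None) exec_start@3 write@6
I3 add r2: issue@4 deps=(2,None) exec_start@6 write@9
I4 add r1: issue@5 deps=(2,3) exec_start@9 write@12
I5 add r1: issue@6 deps=(1,4) exec_start@12 write@14
I6 add r4: issue@7 deps=(1,None) exec_start@7 write@8

Answer: 3 4 6 9 12 14 8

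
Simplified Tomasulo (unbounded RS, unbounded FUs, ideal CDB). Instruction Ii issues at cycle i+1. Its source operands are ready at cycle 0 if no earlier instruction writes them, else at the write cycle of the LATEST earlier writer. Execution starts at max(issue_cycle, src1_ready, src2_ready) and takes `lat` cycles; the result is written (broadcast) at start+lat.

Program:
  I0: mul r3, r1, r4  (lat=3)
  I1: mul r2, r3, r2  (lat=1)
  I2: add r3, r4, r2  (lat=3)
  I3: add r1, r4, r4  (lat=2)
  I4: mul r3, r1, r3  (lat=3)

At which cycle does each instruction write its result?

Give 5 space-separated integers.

I0 mul r3: issue@1 deps=(None,None) exec_start@1 write@4
I1 mul r2: issue@2 deps=(0,None) exec_start@4 write@5
I2 add r3: issue@3 deps=(None,1) exec_start@5 write@8
I3 add r1: issue@4 deps=(None,None) exec_start@4 write@6
I4 mul r3: issue@5 deps=(3,2) exec_start@8 write@11

Answer: 4 5 8 6 11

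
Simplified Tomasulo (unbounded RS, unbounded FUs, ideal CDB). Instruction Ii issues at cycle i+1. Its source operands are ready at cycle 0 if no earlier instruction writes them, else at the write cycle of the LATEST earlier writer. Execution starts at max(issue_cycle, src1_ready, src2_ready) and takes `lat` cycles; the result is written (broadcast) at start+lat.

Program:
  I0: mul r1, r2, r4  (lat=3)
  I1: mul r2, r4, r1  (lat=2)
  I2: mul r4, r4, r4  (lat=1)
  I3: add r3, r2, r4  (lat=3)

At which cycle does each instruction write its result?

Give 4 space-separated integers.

I0 mul r1: issue@1 deps=(None,None) exec_start@1 write@4
I1 mul r2: issue@2 deps=(None,0) exec_start@4 write@6
I2 mul r4: issue@3 deps=(None,None) exec_start@3 write@4
I3 add r3: issue@4 deps=(1,2) exec_start@6 write@9

Answer: 4 6 4 9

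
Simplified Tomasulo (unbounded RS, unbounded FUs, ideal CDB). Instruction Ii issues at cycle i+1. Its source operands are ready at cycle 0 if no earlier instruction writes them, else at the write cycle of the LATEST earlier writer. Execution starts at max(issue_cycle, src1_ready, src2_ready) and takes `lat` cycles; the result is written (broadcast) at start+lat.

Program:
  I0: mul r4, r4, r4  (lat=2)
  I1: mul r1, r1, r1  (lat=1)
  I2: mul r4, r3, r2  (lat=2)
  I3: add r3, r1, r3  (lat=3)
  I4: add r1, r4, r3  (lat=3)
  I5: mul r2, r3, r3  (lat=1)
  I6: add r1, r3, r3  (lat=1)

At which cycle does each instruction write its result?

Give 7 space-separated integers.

I0 mul r4: issue@1 deps=(None,None) exec_start@1 write@3
I1 mul r1: issue@2 deps=(None,None) exec_start@2 write@3
I2 mul r4: issue@3 deps=(None,None) exec_start@3 write@5
I3 add r3: issue@4 deps=(1,None) exec_start@4 write@7
I4 add r1: issue@5 deps=(2,3) exec_start@7 write@10
I5 mul r2: issue@6 deps=(3,3) exec_start@7 write@8
I6 add r1: issue@7 deps=(3,3) exec_start@7 write@8

Answer: 3 3 5 7 10 8 8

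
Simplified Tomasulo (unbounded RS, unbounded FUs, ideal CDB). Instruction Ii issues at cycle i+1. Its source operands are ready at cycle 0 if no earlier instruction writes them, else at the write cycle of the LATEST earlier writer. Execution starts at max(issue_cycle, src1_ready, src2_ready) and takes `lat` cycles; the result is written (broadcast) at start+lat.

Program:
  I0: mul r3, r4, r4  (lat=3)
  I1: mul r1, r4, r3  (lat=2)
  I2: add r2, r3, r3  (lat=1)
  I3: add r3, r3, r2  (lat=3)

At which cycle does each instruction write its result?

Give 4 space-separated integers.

I0 mul r3: issue@1 deps=(None,None) exec_start@1 write@4
I1 mul r1: issue@2 deps=(None,0) exec_start@4 write@6
I2 add r2: issue@3 deps=(0,0) exec_start@4 write@5
I3 add r3: issue@4 deps=(0,2) exec_start@5 write@8

Answer: 4 6 5 8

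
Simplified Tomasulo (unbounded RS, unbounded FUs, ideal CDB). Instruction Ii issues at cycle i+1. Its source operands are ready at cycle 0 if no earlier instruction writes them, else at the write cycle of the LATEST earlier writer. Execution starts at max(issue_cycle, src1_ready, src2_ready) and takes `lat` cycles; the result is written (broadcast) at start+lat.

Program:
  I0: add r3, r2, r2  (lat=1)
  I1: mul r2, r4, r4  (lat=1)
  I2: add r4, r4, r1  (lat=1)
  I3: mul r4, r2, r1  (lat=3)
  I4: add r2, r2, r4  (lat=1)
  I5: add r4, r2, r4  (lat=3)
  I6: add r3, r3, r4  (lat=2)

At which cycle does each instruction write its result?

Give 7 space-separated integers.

Answer: 2 3 4 7 8 11 13

Derivation:
I0 add r3: issue@1 deps=(None,None) exec_start@1 write@2
I1 mul r2: issue@2 deps=(None,None) exec_start@2 write@3
I2 add r4: issue@3 deps=(None,None) exec_start@3 write@4
I3 mul r4: issue@4 deps=(1,None) exec_start@4 write@7
I4 add r2: issue@5 deps=(1,3) exec_start@7 write@8
I5 add r4: issue@6 deps=(4,3) exec_start@8 write@11
I6 add r3: issue@7 deps=(0,5) exec_start@11 write@13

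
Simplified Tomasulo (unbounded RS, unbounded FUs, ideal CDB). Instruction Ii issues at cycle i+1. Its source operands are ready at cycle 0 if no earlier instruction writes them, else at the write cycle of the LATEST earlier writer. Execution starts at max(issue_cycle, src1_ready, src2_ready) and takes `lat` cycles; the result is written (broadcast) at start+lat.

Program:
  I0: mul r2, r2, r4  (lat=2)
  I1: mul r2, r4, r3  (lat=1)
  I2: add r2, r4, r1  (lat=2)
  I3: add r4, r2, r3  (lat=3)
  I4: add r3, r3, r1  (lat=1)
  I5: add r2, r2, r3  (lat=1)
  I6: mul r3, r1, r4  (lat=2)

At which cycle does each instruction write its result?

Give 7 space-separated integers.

Answer: 3 3 5 8 6 7 10

Derivation:
I0 mul r2: issue@1 deps=(None,None) exec_start@1 write@3
I1 mul r2: issue@2 deps=(None,None) exec_start@2 write@3
I2 add r2: issue@3 deps=(None,None) exec_start@3 write@5
I3 add r4: issue@4 deps=(2,None) exec_start@5 write@8
I4 add r3: issue@5 deps=(None,None) exec_start@5 write@6
I5 add r2: issue@6 deps=(2,4) exec_start@6 write@7
I6 mul r3: issue@7 deps=(None,3) exec_start@8 write@10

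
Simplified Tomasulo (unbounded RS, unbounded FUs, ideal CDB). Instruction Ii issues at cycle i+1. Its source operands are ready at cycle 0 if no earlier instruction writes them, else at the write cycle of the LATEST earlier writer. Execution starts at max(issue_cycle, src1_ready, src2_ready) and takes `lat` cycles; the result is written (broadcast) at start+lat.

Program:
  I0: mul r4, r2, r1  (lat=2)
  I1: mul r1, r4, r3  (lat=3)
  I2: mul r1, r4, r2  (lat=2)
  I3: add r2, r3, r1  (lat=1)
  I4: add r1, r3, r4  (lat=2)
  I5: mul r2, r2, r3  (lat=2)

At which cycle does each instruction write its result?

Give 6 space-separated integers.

Answer: 3 6 5 6 7 8

Derivation:
I0 mul r4: issue@1 deps=(None,None) exec_start@1 write@3
I1 mul r1: issue@2 deps=(0,None) exec_start@3 write@6
I2 mul r1: issue@3 deps=(0,None) exec_start@3 write@5
I3 add r2: issue@4 deps=(None,2) exec_start@5 write@6
I4 add r1: issue@5 deps=(None,0) exec_start@5 write@7
I5 mul r2: issue@6 deps=(3,None) exec_start@6 write@8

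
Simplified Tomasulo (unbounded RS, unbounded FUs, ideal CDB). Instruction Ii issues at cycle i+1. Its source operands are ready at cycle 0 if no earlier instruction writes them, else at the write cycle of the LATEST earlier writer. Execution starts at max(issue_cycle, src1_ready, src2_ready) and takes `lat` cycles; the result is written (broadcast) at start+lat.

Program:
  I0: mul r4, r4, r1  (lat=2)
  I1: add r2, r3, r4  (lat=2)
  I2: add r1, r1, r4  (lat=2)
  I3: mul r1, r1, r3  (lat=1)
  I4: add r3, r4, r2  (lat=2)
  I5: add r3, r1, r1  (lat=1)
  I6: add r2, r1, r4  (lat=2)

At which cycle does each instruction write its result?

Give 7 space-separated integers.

I0 mul r4: issue@1 deps=(None,None) exec_start@1 write@3
I1 add r2: issue@2 deps=(None,0) exec_start@3 write@5
I2 add r1: issue@3 deps=(None,0) exec_start@3 write@5
I3 mul r1: issue@4 deps=(2,None) exec_start@5 write@6
I4 add r3: issue@5 deps=(0,1) exec_start@5 write@7
I5 add r3: issue@6 deps=(3,3) exec_start@6 write@7
I6 add r2: issue@7 deps=(3,0) exec_start@7 write@9

Answer: 3 5 5 6 7 7 9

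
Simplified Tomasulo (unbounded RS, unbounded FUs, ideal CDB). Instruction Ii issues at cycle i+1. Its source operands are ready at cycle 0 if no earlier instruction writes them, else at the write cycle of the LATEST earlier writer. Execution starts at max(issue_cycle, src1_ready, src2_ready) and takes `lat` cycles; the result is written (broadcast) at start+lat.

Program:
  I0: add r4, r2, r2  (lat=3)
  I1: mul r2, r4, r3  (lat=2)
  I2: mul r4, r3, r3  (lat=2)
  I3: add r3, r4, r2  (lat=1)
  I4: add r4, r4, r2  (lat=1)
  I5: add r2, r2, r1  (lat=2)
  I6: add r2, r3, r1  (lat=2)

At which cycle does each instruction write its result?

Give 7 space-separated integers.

Answer: 4 6 5 7 7 8 9

Derivation:
I0 add r4: issue@1 deps=(None,None) exec_start@1 write@4
I1 mul r2: issue@2 deps=(0,None) exec_start@4 write@6
I2 mul r4: issue@3 deps=(None,None) exec_start@3 write@5
I3 add r3: issue@4 deps=(2,1) exec_start@6 write@7
I4 add r4: issue@5 deps=(2,1) exec_start@6 write@7
I5 add r2: issue@6 deps=(1,None) exec_start@6 write@8
I6 add r2: issue@7 deps=(3,None) exec_start@7 write@9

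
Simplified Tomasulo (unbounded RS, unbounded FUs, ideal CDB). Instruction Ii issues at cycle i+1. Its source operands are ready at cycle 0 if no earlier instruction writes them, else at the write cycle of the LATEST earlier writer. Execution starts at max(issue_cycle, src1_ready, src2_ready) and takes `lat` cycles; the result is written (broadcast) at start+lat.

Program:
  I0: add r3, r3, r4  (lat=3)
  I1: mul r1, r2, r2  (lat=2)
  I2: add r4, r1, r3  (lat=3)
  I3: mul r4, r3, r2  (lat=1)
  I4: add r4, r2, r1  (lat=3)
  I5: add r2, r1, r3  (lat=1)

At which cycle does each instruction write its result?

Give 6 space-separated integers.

I0 add r3: issue@1 deps=(None,None) exec_start@1 write@4
I1 mul r1: issue@2 deps=(None,None) exec_start@2 write@4
I2 add r4: issue@3 deps=(1,0) exec_start@4 write@7
I3 mul r4: issue@4 deps=(0,None) exec_start@4 write@5
I4 add r4: issue@5 deps=(None,1) exec_start@5 write@8
I5 add r2: issue@6 deps=(1,0) exec_start@6 write@7

Answer: 4 4 7 5 8 7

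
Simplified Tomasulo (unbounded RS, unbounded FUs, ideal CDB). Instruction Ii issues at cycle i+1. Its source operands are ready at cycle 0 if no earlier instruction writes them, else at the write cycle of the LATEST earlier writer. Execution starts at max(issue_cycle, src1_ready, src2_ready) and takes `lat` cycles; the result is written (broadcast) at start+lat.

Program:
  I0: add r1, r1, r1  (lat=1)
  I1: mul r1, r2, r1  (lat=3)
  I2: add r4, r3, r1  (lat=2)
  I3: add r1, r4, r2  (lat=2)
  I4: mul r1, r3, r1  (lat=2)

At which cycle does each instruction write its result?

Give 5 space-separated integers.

Answer: 2 5 7 9 11

Derivation:
I0 add r1: issue@1 deps=(None,None) exec_start@1 write@2
I1 mul r1: issue@2 deps=(None,0) exec_start@2 write@5
I2 add r4: issue@3 deps=(None,1) exec_start@5 write@7
I3 add r1: issue@4 deps=(2,None) exec_start@7 write@9
I4 mul r1: issue@5 deps=(None,3) exec_start@9 write@11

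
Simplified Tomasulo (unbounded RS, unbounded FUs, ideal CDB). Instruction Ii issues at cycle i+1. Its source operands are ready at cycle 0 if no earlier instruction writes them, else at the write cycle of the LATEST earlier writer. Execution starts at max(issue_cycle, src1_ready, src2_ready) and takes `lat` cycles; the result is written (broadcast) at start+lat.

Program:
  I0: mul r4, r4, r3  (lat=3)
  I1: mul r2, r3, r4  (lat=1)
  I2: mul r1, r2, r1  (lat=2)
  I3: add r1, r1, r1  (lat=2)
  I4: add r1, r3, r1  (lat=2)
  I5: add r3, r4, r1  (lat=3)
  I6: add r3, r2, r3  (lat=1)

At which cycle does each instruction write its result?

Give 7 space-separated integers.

Answer: 4 5 7 9 11 14 15

Derivation:
I0 mul r4: issue@1 deps=(None,None) exec_start@1 write@4
I1 mul r2: issue@2 deps=(None,0) exec_start@4 write@5
I2 mul r1: issue@3 deps=(1,None) exec_start@5 write@7
I3 add r1: issue@4 deps=(2,2) exec_start@7 write@9
I4 add r1: issue@5 deps=(None,3) exec_start@9 write@11
I5 add r3: issue@6 deps=(0,4) exec_start@11 write@14
I6 add r3: issue@7 deps=(1,5) exec_start@14 write@15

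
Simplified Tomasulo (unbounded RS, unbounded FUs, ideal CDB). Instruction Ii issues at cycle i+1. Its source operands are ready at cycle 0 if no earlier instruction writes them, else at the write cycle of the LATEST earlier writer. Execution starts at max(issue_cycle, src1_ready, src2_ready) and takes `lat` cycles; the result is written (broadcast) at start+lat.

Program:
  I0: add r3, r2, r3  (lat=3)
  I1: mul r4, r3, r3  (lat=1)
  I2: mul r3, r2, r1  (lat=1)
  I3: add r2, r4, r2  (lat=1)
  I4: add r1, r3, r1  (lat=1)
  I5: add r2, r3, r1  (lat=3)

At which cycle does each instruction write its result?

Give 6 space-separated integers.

Answer: 4 5 4 6 6 9

Derivation:
I0 add r3: issue@1 deps=(None,None) exec_start@1 write@4
I1 mul r4: issue@2 deps=(0,0) exec_start@4 write@5
I2 mul r3: issue@3 deps=(None,None) exec_start@3 write@4
I3 add r2: issue@4 deps=(1,None) exec_start@5 write@6
I4 add r1: issue@5 deps=(2,None) exec_start@5 write@6
I5 add r2: issue@6 deps=(2,4) exec_start@6 write@9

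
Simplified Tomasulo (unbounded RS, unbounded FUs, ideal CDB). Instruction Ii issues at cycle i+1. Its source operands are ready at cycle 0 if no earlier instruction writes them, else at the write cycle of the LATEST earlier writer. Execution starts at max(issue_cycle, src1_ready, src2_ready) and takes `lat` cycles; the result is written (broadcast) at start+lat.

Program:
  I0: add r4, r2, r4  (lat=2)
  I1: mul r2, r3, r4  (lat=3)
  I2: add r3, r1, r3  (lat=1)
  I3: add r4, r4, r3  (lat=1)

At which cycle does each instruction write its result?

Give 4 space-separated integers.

Answer: 3 6 4 5

Derivation:
I0 add r4: issue@1 deps=(None,None) exec_start@1 write@3
I1 mul r2: issue@2 deps=(None,0) exec_start@3 write@6
I2 add r3: issue@3 deps=(None,None) exec_start@3 write@4
I3 add r4: issue@4 deps=(0,2) exec_start@4 write@5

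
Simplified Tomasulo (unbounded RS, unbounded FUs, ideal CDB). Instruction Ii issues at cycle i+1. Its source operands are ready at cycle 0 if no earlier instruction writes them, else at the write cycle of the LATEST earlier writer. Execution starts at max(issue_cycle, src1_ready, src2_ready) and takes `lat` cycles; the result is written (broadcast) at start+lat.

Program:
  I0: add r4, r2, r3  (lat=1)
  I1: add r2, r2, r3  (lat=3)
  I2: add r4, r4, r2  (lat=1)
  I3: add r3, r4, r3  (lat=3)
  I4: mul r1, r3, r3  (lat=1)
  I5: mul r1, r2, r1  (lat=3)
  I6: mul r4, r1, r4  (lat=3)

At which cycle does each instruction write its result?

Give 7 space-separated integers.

Answer: 2 5 6 9 10 13 16

Derivation:
I0 add r4: issue@1 deps=(None,None) exec_start@1 write@2
I1 add r2: issue@2 deps=(None,None) exec_start@2 write@5
I2 add r4: issue@3 deps=(0,1) exec_start@5 write@6
I3 add r3: issue@4 deps=(2,None) exec_start@6 write@9
I4 mul r1: issue@5 deps=(3,3) exec_start@9 write@10
I5 mul r1: issue@6 deps=(1,4) exec_start@10 write@13
I6 mul r4: issue@7 deps=(5,2) exec_start@13 write@16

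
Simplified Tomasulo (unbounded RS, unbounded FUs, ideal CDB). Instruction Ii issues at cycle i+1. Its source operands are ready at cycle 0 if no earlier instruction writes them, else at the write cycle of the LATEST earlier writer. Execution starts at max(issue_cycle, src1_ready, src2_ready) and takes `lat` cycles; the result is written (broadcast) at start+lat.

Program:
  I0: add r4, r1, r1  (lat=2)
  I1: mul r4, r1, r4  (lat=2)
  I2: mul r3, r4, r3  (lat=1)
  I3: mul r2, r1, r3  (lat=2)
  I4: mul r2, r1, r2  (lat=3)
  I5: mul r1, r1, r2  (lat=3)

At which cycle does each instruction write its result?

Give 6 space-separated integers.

Answer: 3 5 6 8 11 14

Derivation:
I0 add r4: issue@1 deps=(None,None) exec_start@1 write@3
I1 mul r4: issue@2 deps=(None,0) exec_start@3 write@5
I2 mul r3: issue@3 deps=(1,None) exec_start@5 write@6
I3 mul r2: issue@4 deps=(None,2) exec_start@6 write@8
I4 mul r2: issue@5 deps=(None,3) exec_start@8 write@11
I5 mul r1: issue@6 deps=(None,4) exec_start@11 write@14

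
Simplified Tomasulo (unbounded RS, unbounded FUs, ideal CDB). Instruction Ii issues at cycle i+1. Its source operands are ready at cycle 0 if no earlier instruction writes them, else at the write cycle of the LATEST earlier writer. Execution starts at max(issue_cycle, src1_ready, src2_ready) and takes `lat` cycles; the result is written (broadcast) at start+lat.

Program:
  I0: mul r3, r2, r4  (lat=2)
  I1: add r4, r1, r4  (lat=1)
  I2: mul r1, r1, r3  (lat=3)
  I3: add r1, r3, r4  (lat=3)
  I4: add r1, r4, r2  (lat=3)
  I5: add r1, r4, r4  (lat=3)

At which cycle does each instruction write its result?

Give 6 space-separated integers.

Answer: 3 3 6 7 8 9

Derivation:
I0 mul r3: issue@1 deps=(None,None) exec_start@1 write@3
I1 add r4: issue@2 deps=(None,None) exec_start@2 write@3
I2 mul r1: issue@3 deps=(None,0) exec_start@3 write@6
I3 add r1: issue@4 deps=(0,1) exec_start@4 write@7
I4 add r1: issue@5 deps=(1,None) exec_start@5 write@8
I5 add r1: issue@6 deps=(1,1) exec_start@6 write@9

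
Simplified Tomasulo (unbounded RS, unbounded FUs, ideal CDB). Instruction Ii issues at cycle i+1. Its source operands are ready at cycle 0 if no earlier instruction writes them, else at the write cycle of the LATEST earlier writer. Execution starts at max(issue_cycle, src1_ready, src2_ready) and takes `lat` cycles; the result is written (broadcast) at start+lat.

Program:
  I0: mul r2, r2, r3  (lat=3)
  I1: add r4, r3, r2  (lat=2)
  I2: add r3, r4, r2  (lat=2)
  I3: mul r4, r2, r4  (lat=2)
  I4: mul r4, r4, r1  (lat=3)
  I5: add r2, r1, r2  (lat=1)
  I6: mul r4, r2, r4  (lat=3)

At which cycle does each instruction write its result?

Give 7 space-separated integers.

Answer: 4 6 8 8 11 7 14

Derivation:
I0 mul r2: issue@1 deps=(None,None) exec_start@1 write@4
I1 add r4: issue@2 deps=(None,0) exec_start@4 write@6
I2 add r3: issue@3 deps=(1,0) exec_start@6 write@8
I3 mul r4: issue@4 deps=(0,1) exec_start@6 write@8
I4 mul r4: issue@5 deps=(3,None) exec_start@8 write@11
I5 add r2: issue@6 deps=(None,0) exec_start@6 write@7
I6 mul r4: issue@7 deps=(5,4) exec_start@11 write@14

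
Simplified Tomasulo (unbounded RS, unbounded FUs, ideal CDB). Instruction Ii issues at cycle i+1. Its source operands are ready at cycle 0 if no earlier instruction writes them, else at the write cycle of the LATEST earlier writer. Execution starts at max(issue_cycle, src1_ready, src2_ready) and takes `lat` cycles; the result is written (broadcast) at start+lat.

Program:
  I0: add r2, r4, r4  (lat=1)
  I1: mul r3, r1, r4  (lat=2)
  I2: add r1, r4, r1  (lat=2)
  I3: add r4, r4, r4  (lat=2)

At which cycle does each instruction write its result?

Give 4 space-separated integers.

I0 add r2: issue@1 deps=(None,None) exec_start@1 write@2
I1 mul r3: issue@2 deps=(None,None) exec_start@2 write@4
I2 add r1: issue@3 deps=(None,None) exec_start@3 write@5
I3 add r4: issue@4 deps=(None,None) exec_start@4 write@6

Answer: 2 4 5 6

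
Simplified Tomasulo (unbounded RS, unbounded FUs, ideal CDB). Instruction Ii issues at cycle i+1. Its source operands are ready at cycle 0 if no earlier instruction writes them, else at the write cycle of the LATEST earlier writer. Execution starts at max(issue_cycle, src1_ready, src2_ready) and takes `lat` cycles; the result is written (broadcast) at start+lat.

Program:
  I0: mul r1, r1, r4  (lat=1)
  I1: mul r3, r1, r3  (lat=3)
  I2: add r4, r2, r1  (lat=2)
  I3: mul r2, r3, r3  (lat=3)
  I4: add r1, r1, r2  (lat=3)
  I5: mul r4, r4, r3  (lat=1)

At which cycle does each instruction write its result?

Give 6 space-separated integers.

I0 mul r1: issue@1 deps=(None,None) exec_start@1 write@2
I1 mul r3: issue@2 deps=(0,None) exec_start@2 write@5
I2 add r4: issue@3 deps=(None,0) exec_start@3 write@5
I3 mul r2: issue@4 deps=(1,1) exec_start@5 write@8
I4 add r1: issue@5 deps=(0,3) exec_start@8 write@11
I5 mul r4: issue@6 deps=(2,1) exec_start@6 write@7

Answer: 2 5 5 8 11 7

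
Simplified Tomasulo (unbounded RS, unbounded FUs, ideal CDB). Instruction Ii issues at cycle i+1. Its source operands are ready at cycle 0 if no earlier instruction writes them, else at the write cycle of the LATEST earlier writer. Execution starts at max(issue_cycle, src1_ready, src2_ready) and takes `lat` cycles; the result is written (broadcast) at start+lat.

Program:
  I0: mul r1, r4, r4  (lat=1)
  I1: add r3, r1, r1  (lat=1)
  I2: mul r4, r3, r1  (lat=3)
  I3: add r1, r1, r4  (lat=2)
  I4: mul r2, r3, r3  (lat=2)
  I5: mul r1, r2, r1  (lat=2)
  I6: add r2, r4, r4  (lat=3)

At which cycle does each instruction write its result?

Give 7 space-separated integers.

I0 mul r1: issue@1 deps=(None,None) exec_start@1 write@2
I1 add r3: issue@2 deps=(0,0) exec_start@2 write@3
I2 mul r4: issue@3 deps=(1,0) exec_start@3 write@6
I3 add r1: issue@4 deps=(0,2) exec_start@6 write@8
I4 mul r2: issue@5 deps=(1,1) exec_start@5 write@7
I5 mul r1: issue@6 deps=(4,3) exec_start@8 write@10
I6 add r2: issue@7 deps=(2,2) exec_start@7 write@10

Answer: 2 3 6 8 7 10 10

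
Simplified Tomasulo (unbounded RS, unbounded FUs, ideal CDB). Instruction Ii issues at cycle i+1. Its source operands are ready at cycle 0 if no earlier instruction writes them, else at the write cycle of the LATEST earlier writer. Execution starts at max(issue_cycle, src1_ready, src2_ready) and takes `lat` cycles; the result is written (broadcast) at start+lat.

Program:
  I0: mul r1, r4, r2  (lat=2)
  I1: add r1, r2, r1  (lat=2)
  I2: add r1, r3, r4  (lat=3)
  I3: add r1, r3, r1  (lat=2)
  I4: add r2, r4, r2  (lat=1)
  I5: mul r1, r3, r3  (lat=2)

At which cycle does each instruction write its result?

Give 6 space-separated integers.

I0 mul r1: issue@1 deps=(None,None) exec_start@1 write@3
I1 add r1: issue@2 deps=(None,0) exec_start@3 write@5
I2 add r1: issue@3 deps=(None,None) exec_start@3 write@6
I3 add r1: issue@4 deps=(None,2) exec_start@6 write@8
I4 add r2: issue@5 deps=(None,None) exec_start@5 write@6
I5 mul r1: issue@6 deps=(None,None) exec_start@6 write@8

Answer: 3 5 6 8 6 8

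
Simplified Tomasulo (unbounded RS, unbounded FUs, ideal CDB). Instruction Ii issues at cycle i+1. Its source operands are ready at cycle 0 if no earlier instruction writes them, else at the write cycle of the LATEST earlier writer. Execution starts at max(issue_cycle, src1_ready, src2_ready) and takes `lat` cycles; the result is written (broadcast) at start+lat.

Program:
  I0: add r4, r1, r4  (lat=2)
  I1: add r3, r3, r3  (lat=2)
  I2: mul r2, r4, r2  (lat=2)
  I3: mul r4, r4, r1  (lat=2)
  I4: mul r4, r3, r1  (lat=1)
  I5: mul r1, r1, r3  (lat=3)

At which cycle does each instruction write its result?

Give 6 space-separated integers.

Answer: 3 4 5 6 6 9

Derivation:
I0 add r4: issue@1 deps=(None,None) exec_start@1 write@3
I1 add r3: issue@2 deps=(None,None) exec_start@2 write@4
I2 mul r2: issue@3 deps=(0,None) exec_start@3 write@5
I3 mul r4: issue@4 deps=(0,None) exec_start@4 write@6
I4 mul r4: issue@5 deps=(1,None) exec_start@5 write@6
I5 mul r1: issue@6 deps=(None,1) exec_start@6 write@9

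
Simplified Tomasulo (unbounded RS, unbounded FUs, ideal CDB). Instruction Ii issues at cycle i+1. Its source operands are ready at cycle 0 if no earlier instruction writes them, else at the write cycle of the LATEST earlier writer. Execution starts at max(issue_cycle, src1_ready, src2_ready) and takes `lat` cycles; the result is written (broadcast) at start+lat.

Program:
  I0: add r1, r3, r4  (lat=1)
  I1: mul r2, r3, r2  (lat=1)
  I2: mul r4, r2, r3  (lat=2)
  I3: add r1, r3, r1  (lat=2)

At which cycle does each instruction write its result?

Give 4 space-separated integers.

I0 add r1: issue@1 deps=(None,None) exec_start@1 write@2
I1 mul r2: issue@2 deps=(None,None) exec_start@2 write@3
I2 mul r4: issue@3 deps=(1,None) exec_start@3 write@5
I3 add r1: issue@4 deps=(None,0) exec_start@4 write@6

Answer: 2 3 5 6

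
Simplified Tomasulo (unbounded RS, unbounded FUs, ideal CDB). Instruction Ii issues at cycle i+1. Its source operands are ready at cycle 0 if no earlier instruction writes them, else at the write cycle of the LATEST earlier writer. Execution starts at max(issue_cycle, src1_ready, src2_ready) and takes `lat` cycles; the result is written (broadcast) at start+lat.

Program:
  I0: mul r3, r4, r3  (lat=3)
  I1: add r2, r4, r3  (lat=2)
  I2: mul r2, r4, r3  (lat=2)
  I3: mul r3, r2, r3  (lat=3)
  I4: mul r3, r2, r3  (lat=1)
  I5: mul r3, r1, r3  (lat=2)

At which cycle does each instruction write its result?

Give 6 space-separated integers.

I0 mul r3: issue@1 deps=(None,None) exec_start@1 write@4
I1 add r2: issue@2 deps=(None,0) exec_start@4 write@6
I2 mul r2: issue@3 deps=(None,0) exec_start@4 write@6
I3 mul r3: issue@4 deps=(2,0) exec_start@6 write@9
I4 mul r3: issue@5 deps=(2,3) exec_start@9 write@10
I5 mul r3: issue@6 deps=(None,4) exec_start@10 write@12

Answer: 4 6 6 9 10 12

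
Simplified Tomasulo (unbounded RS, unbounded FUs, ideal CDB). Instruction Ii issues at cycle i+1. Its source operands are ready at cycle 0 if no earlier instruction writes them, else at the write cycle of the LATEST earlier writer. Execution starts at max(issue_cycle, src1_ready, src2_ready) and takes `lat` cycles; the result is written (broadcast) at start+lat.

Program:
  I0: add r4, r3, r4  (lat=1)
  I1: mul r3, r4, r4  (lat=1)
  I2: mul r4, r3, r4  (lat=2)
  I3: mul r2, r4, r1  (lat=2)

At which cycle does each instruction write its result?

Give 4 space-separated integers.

I0 add r4: issue@1 deps=(None,None) exec_start@1 write@2
I1 mul r3: issue@2 deps=(0,0) exec_start@2 write@3
I2 mul r4: issue@3 deps=(1,0) exec_start@3 write@5
I3 mul r2: issue@4 deps=(2,None) exec_start@5 write@7

Answer: 2 3 5 7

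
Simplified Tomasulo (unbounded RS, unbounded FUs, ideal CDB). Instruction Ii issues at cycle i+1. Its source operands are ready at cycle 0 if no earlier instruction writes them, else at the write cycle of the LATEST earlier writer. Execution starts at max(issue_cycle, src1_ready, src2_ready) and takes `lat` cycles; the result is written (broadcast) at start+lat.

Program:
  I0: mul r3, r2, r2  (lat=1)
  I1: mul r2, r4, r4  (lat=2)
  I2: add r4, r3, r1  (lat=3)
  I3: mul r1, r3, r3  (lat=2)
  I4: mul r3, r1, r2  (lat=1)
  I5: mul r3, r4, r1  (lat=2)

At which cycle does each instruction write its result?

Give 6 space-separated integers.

I0 mul r3: issue@1 deps=(None,None) exec_start@1 write@2
I1 mul r2: issue@2 deps=(None,None) exec_start@2 write@4
I2 add r4: issue@3 deps=(0,None) exec_start@3 write@6
I3 mul r1: issue@4 deps=(0,0) exec_start@4 write@6
I4 mul r3: issue@5 deps=(3,1) exec_start@6 write@7
I5 mul r3: issue@6 deps=(2,3) exec_start@6 write@8

Answer: 2 4 6 6 7 8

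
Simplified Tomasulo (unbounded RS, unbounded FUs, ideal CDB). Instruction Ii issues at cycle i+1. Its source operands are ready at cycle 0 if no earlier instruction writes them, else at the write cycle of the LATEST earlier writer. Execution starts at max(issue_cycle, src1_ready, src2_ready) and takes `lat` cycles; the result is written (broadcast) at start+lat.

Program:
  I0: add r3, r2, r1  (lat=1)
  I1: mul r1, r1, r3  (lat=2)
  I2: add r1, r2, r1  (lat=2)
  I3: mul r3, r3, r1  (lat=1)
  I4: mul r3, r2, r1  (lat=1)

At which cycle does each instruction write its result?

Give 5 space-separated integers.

I0 add r3: issue@1 deps=(None,None) exec_start@1 write@2
I1 mul r1: issue@2 deps=(None,0) exec_start@2 write@4
I2 add r1: issue@3 deps=(None,1) exec_start@4 write@6
I3 mul r3: issue@4 deps=(0,2) exec_start@6 write@7
I4 mul r3: issue@5 deps=(None,2) exec_start@6 write@7

Answer: 2 4 6 7 7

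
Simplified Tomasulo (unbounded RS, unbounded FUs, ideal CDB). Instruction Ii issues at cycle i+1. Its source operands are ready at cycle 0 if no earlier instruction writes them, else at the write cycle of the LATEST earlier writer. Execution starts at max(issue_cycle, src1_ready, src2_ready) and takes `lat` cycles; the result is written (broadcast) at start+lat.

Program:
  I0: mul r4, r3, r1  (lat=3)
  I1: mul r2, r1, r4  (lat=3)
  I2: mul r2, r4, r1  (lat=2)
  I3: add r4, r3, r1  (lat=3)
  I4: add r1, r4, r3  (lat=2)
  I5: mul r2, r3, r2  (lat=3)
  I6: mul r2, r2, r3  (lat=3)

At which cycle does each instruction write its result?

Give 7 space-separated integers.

Answer: 4 7 6 7 9 9 12

Derivation:
I0 mul r4: issue@1 deps=(None,None) exec_start@1 write@4
I1 mul r2: issue@2 deps=(None,0) exec_start@4 write@7
I2 mul r2: issue@3 deps=(0,None) exec_start@4 write@6
I3 add r4: issue@4 deps=(None,None) exec_start@4 write@7
I4 add r1: issue@5 deps=(3,None) exec_start@7 write@9
I5 mul r2: issue@6 deps=(None,2) exec_start@6 write@9
I6 mul r2: issue@7 deps=(5,None) exec_start@9 write@12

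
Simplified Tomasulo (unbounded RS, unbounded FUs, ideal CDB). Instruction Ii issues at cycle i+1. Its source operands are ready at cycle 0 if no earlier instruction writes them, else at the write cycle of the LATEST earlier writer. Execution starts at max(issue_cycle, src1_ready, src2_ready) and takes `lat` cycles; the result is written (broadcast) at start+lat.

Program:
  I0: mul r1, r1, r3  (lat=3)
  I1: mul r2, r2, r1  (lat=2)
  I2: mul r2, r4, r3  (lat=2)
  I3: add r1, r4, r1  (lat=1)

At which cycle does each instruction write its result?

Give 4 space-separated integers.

Answer: 4 6 5 5

Derivation:
I0 mul r1: issue@1 deps=(None,None) exec_start@1 write@4
I1 mul r2: issue@2 deps=(None,0) exec_start@4 write@6
I2 mul r2: issue@3 deps=(None,None) exec_start@3 write@5
I3 add r1: issue@4 deps=(None,0) exec_start@4 write@5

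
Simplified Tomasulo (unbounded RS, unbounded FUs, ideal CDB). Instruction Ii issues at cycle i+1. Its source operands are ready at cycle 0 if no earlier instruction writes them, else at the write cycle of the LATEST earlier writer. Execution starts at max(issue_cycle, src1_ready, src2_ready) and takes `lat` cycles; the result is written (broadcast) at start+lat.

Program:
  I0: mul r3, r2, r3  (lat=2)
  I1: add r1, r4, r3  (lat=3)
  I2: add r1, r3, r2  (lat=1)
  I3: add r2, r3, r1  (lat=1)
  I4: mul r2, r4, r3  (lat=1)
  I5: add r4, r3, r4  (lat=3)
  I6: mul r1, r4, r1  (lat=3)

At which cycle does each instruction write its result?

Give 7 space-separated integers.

I0 mul r3: issue@1 deps=(None,None) exec_start@1 write@3
I1 add r1: issue@2 deps=(None,0) exec_start@3 write@6
I2 add r1: issue@3 deps=(0,None) exec_start@3 write@4
I3 add r2: issue@4 deps=(0,2) exec_start@4 write@5
I4 mul r2: issue@5 deps=(None,0) exec_start@5 write@6
I5 add r4: issue@6 deps=(0,None) exec_start@6 write@9
I6 mul r1: issue@7 deps=(5,2) exec_start@9 write@12

Answer: 3 6 4 5 6 9 12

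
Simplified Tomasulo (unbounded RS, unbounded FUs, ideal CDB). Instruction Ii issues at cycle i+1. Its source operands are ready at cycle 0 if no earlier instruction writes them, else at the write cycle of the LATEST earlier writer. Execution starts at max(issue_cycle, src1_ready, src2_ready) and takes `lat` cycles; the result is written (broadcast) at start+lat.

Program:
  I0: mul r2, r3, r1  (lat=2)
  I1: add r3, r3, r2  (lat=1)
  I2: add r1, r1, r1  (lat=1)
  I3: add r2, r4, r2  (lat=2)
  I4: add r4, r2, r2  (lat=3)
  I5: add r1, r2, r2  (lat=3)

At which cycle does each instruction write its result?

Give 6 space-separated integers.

I0 mul r2: issue@1 deps=(None,None) exec_start@1 write@3
I1 add r3: issue@2 deps=(None,0) exec_start@3 write@4
I2 add r1: issue@3 deps=(None,None) exec_start@3 write@4
I3 add r2: issue@4 deps=(None,0) exec_start@4 write@6
I4 add r4: issue@5 deps=(3,3) exec_start@6 write@9
I5 add r1: issue@6 deps=(3,3) exec_start@6 write@9

Answer: 3 4 4 6 9 9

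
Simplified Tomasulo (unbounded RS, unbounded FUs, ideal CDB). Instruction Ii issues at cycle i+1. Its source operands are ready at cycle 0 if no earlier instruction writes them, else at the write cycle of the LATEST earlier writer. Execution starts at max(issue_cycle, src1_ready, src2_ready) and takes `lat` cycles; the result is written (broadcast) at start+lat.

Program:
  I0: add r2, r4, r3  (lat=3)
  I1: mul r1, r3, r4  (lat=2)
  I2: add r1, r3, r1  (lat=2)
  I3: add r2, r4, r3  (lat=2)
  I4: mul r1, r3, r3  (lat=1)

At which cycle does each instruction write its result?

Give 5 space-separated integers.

I0 add r2: issue@1 deps=(None,None) exec_start@1 write@4
I1 mul r1: issue@2 deps=(None,None) exec_start@2 write@4
I2 add r1: issue@3 deps=(None,1) exec_start@4 write@6
I3 add r2: issue@4 deps=(None,None) exec_start@4 write@6
I4 mul r1: issue@5 deps=(None,None) exec_start@5 write@6

Answer: 4 4 6 6 6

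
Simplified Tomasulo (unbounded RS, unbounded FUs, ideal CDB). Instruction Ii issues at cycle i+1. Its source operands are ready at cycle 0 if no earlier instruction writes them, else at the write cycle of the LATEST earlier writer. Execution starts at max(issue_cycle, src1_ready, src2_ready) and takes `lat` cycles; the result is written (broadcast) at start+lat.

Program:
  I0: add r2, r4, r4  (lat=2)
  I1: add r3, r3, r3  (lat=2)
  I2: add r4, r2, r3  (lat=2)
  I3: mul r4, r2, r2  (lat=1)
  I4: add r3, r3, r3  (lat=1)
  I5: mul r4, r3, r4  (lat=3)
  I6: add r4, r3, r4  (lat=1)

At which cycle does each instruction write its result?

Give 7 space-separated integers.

Answer: 3 4 6 5 6 9 10

Derivation:
I0 add r2: issue@1 deps=(None,None) exec_start@1 write@3
I1 add r3: issue@2 deps=(None,None) exec_start@2 write@4
I2 add r4: issue@3 deps=(0,1) exec_start@4 write@6
I3 mul r4: issue@4 deps=(0,0) exec_start@4 write@5
I4 add r3: issue@5 deps=(1,1) exec_start@5 write@6
I5 mul r4: issue@6 deps=(4,3) exec_start@6 write@9
I6 add r4: issue@7 deps=(4,5) exec_start@9 write@10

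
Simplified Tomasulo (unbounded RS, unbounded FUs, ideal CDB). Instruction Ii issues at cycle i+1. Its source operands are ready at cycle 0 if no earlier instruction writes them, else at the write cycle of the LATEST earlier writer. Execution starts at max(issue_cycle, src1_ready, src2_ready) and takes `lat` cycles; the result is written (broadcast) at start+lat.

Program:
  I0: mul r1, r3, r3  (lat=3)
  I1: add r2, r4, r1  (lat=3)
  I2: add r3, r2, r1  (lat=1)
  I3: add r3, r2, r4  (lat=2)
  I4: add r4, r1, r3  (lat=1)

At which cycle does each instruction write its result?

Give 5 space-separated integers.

I0 mul r1: issue@1 deps=(None,None) exec_start@1 write@4
I1 add r2: issue@2 deps=(None,0) exec_start@4 write@7
I2 add r3: issue@3 deps=(1,0) exec_start@7 write@8
I3 add r3: issue@4 deps=(1,None) exec_start@7 write@9
I4 add r4: issue@5 deps=(0,3) exec_start@9 write@10

Answer: 4 7 8 9 10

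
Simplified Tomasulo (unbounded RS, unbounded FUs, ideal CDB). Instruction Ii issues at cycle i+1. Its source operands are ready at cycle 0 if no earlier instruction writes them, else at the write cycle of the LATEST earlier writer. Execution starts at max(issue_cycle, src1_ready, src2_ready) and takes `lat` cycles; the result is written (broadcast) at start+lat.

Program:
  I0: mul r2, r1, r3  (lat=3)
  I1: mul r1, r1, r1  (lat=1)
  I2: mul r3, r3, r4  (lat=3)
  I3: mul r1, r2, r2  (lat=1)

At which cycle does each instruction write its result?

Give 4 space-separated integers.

Answer: 4 3 6 5

Derivation:
I0 mul r2: issue@1 deps=(None,None) exec_start@1 write@4
I1 mul r1: issue@2 deps=(None,None) exec_start@2 write@3
I2 mul r3: issue@3 deps=(None,None) exec_start@3 write@6
I3 mul r1: issue@4 deps=(0,0) exec_start@4 write@5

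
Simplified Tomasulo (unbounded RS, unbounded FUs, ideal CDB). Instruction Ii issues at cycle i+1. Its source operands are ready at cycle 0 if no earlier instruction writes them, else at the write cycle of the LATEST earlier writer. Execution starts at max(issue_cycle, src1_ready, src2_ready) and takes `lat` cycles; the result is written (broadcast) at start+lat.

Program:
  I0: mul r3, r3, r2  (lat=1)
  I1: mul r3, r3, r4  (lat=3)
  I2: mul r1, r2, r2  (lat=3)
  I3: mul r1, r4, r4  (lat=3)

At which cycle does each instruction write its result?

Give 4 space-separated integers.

Answer: 2 5 6 7

Derivation:
I0 mul r3: issue@1 deps=(None,None) exec_start@1 write@2
I1 mul r3: issue@2 deps=(0,None) exec_start@2 write@5
I2 mul r1: issue@3 deps=(None,None) exec_start@3 write@6
I3 mul r1: issue@4 deps=(None,None) exec_start@4 write@7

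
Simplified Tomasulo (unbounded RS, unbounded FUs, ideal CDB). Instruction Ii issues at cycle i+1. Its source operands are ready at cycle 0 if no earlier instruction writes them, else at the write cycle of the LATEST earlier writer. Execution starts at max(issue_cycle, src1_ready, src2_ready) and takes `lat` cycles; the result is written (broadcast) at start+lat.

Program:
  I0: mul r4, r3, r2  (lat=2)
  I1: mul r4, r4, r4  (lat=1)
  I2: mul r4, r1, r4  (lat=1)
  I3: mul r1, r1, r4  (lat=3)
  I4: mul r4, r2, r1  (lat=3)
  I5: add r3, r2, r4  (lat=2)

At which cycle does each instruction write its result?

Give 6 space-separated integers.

I0 mul r4: issue@1 deps=(None,None) exec_start@1 write@3
I1 mul r4: issue@2 deps=(0,0) exec_start@3 write@4
I2 mul r4: issue@3 deps=(None,1) exec_start@4 write@5
I3 mul r1: issue@4 deps=(None,2) exec_start@5 write@8
I4 mul r4: issue@5 deps=(None,3) exec_start@8 write@11
I5 add r3: issue@6 deps=(None,4) exec_start@11 write@13

Answer: 3 4 5 8 11 13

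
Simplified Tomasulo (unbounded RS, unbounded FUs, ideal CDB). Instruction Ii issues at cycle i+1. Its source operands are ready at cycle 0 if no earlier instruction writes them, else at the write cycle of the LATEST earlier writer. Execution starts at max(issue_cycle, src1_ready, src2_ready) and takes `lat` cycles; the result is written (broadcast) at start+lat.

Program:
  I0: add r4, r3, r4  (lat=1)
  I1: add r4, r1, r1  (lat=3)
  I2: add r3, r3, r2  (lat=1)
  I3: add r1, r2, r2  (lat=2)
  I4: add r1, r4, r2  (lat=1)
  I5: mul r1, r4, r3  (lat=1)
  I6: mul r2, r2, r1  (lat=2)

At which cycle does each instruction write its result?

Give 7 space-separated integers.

I0 add r4: issue@1 deps=(None,None) exec_start@1 write@2
I1 add r4: issue@2 deps=(None,None) exec_start@2 write@5
I2 add r3: issue@3 deps=(None,None) exec_start@3 write@4
I3 add r1: issue@4 deps=(None,None) exec_start@4 write@6
I4 add r1: issue@5 deps=(1,None) exec_start@5 write@6
I5 mul r1: issue@6 deps=(1,2) exec_start@6 write@7
I6 mul r2: issue@7 deps=(None,5) exec_start@7 write@9

Answer: 2 5 4 6 6 7 9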